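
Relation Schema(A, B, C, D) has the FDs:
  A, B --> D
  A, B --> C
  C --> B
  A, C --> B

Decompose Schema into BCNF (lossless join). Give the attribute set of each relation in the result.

{A, C, D}; {B, C}

Candidate keys of the original relation: {A, B}, {A, C}.
{A, B, C, D}: {C} determines {B, C} here but is not a superkey — split on C --> B, giving {B, C} and {A, C, D}.
{B, C} has no BCNF violation.
{A, C, D} has no BCNF violation.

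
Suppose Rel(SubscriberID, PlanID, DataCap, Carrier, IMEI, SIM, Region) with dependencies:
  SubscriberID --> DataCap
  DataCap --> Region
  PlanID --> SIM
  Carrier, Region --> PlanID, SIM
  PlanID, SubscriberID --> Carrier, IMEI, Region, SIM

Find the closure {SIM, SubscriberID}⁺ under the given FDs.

{DataCap, Region, SIM, SubscriberID}

Start with {SIM, SubscriberID}.
SubscriberID --> DataCap applies; add {DataCap} → now {DataCap, SIM, SubscriberID}.
DataCap --> Region applies; add {Region} → now {DataCap, Region, SIM, SubscriberID}.
No further FD applies.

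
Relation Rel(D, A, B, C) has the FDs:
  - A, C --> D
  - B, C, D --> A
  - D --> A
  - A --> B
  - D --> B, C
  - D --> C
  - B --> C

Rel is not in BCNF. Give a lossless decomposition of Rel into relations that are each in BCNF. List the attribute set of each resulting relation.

{A, B, D}; {B, C}

Candidate keys of the original relation: {A}, {D}.
{A, B, C, D}: {B} determines {B, C} here but is not a superkey — split on B --> C, giving {B, C} and {A, B, D}.
{B, C}: every determinant is a superkey — BCNF.
{A, B, D}: every determinant is a superkey — BCNF.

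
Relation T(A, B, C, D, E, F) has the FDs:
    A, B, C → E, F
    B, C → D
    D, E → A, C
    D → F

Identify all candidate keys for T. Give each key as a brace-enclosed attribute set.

{A, B, C}, {B, C, E}, {B, D, E}

{B} never appears on the right of any FD, so every key must include it.
{A, B, C} is a candidate key since {A, B, C}⁺ = {A, B, C, D, E, F} covers every attribute.
{B, C, E} is a candidate key since {B, C, E}⁺ = {A, B, C, D, E, F} covers every attribute.
{B, D, E} is a candidate key since {B, D, E}⁺ = {A, B, C, D, E, F} covers every attribute.
No proper subset of any of these is a key, and no other minimal superkey exists.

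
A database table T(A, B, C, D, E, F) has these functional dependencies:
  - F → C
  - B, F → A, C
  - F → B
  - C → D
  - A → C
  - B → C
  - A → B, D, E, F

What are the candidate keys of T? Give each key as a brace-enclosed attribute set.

{A}, {F}

{A} is a candidate key since {A}⁺ = {A, B, C, D, E, F} covers every attribute.
{F} is a candidate key since {F}⁺ = {A, B, C, D, E, F} covers every attribute.
No proper subset of any of these is a key, and no other minimal superkey exists.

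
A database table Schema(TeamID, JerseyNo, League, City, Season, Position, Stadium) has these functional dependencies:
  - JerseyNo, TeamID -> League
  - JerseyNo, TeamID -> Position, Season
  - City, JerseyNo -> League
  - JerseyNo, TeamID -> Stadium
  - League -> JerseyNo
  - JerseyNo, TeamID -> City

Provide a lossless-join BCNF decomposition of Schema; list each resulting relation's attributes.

{City, JerseyNo, Position, Season, Stadium, TeamID}; {City, League}; {JerseyNo, League}

Candidate keys of the original relation: {JerseyNo, TeamID}, {League, TeamID}.
{City, JerseyNo, League, Position, Season, Stadium, TeamID}: {City, JerseyNo} determines {City, JerseyNo, League} here but is not a superkey — split on City, JerseyNo -> League, giving {City, JerseyNo, League} and {City, JerseyNo, Position, Season, Stadium, TeamID}.
{City, JerseyNo, League}: {League} determines {JerseyNo, League} here but is not a superkey — split on League -> JerseyNo, giving {JerseyNo, League} and {City, League}.
{JerseyNo, League} has no BCNF violation.
{City, League} has no BCNF violation.
{City, JerseyNo, Position, Season, Stadium, TeamID} has no BCNF violation.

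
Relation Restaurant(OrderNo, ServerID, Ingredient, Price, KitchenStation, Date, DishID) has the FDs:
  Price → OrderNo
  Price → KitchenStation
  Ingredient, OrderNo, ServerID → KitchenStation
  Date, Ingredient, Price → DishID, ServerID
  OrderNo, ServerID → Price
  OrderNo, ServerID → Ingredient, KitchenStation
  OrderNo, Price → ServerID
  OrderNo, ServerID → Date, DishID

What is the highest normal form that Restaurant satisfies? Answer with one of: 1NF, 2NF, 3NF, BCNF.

BCNF

Candidate keys: {OrderNo, ServerID}, {Price}. Prime attributes: {OrderNo, Price, ServerID}.
Every FD has a superkey on the left, so the relation is in BCNF.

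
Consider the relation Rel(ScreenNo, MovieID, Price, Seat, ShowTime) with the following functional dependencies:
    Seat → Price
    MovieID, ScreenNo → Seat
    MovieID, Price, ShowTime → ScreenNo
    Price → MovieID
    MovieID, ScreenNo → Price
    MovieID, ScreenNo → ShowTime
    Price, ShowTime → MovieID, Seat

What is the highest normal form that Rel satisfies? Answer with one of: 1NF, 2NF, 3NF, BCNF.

Candidate keys: {MovieID, ScreenNo}, {Price, ScreenNo}, {Price, ShowTime}, {ScreenNo, Seat}, {Seat, ShowTime}. Prime attributes: {MovieID, Price, ScreenNo, Seat, ShowTime}.
For Seat → Price we have {Seat}⁺ = {MovieID, Price, Seat}; {Seat} is not a superkey, so BCNF fails.
But every attribute on its right side ({Price}) is prime, and the same holds for every other non-superkey FD, so 3NF still holds.

3NF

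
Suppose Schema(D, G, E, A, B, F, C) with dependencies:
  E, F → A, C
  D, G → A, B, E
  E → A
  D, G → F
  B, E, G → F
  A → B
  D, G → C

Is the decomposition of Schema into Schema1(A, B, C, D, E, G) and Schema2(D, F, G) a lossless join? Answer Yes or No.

Yes

Common attributes: {D, G}; their closure is {A, B, C, D, E, F, G}.
Since Schema1 ⊆ {A, B, C, D, E, F, G}, the intersection is a superkey of Schema1; the decomposition is lossless.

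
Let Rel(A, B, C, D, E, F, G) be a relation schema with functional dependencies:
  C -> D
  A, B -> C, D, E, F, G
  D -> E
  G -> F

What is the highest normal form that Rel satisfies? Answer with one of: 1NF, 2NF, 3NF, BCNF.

2NF

Candidate key: {A, B}. Prime attributes: {A, B}.
For C -> D we have {C}⁺ = {C, D, E}; {C} is not a superkey, so BCNF fails.
C -> D has non-prime {D} on the right and a non-superkey on the left, so 3NF fails.
No proper subset of a key has a non-prime attribute in its closure, so there is no partial dependency; 2NF holds.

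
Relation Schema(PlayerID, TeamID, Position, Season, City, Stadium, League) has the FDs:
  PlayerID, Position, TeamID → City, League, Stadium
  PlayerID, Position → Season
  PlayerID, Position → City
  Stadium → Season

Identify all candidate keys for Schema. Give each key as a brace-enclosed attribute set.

{PlayerID, Position, TeamID}

Attributes never on any right-hand side: {PlayerID, Position, TeamID} — every candidate key must contain all of them.
{PlayerID, Position, TeamID} is a candidate key since {PlayerID, Position, TeamID}⁺ = {City, League, PlayerID, Position, Season, Stadium, TeamID} covers every attribute.
No smaller or unrelated set reaches every attribute, so there are no other keys.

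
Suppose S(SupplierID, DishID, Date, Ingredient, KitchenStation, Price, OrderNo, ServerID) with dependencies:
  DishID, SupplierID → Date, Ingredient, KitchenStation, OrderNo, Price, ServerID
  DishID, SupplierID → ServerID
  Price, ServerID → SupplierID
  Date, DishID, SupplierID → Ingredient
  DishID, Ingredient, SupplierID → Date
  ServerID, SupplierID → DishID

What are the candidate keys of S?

{DishID, SupplierID}, {Price, ServerID}, {ServerID, SupplierID}

{DishID, SupplierID}⁺ = {Date, DishID, Ingredient, KitchenStation, OrderNo, Price, ServerID, SupplierID}, which is every attribute, so {DishID, SupplierID} is a candidate key.
{Price, ServerID}⁺ = {Date, DishID, Ingredient, KitchenStation, OrderNo, Price, ServerID, SupplierID}, which is every attribute, so {Price, ServerID} is a candidate key.
{ServerID, SupplierID}⁺ = {Date, DishID, Ingredient, KitchenStation, OrderNo, Price, ServerID, SupplierID}, which is every attribute, so {ServerID, SupplierID} is a candidate key.
These are minimal and exhaustive — every other superkey contains one of them.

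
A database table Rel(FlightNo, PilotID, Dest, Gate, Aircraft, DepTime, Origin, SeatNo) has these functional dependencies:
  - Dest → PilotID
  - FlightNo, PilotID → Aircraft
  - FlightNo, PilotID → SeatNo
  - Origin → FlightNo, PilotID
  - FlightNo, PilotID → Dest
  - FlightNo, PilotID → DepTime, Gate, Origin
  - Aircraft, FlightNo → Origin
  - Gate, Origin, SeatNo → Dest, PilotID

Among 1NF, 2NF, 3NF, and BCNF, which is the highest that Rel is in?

Candidate keys: {Aircraft, FlightNo}, {Dest, FlightNo}, {FlightNo, PilotID}, {Origin}. Prime attributes: {Aircraft, Dest, FlightNo, Origin, PilotID}.
For Dest → PilotID we have {Dest}⁺ = {Dest, PilotID}; {Dest} is not a superkey, so BCNF fails.
Its right-hand attributes {PilotID} are all prime, as are those of every other non-superkey FD — the relation is in 3NF.

3NF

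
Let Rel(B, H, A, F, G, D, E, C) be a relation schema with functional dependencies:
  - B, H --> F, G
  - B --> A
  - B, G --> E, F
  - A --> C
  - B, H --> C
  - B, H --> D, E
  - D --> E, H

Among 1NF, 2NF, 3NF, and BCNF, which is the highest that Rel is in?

Candidate keys: {B, D}, {B, H}. Prime attributes: {B, D, H}.
B --> A: {B}⁺ = {A, B, C}, which is not all of the attributes, so the left side is not a superkey — BCNF is violated.
B --> A has non-prime {A} on the right and a non-superkey on the left, so 3NF fails.
{B} is a proper subset of the key {B, D}, and {B}⁺ contains the non-prime attributes {A, C} — a partial dependency, so 2NF is violated.

1NF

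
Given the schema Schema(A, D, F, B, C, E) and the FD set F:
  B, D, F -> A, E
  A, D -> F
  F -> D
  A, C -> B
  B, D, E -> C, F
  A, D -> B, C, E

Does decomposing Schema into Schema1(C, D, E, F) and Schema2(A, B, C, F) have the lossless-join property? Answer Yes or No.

No

The shared attributes are {C, F} and {C, F}⁺ = {C, D, F}.
Neither Schema1 nor Schema2 is contained in that closure, so the decomposition is lossy.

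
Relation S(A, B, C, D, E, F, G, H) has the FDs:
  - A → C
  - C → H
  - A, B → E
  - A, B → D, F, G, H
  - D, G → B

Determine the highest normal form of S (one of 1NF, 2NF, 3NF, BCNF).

Candidate keys: {A, B}, {A, D, G}. Prime attributes: {A, B, D, G}.
For A → C we have {A}⁺ = {A, C, H}; {A} is not a superkey, so BCNF fails.
Because {C} is non-prime and the left side of A → C is not a superkey, the relation is not in 3NF.
{A} is a proper subset of the key {A, B}, and {A}⁺ contains the non-prime attributes {C, H} — a partial dependency, so 2NF is violated.

1NF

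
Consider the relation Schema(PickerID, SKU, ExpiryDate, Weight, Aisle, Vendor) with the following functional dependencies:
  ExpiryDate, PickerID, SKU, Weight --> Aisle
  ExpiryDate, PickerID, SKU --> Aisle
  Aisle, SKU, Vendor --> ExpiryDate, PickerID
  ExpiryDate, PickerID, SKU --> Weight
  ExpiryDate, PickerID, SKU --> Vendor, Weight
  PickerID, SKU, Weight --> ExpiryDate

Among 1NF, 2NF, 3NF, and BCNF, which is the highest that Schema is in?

Candidate keys: {Aisle, SKU, Vendor}, {ExpiryDate, PickerID, SKU}, {PickerID, SKU, Weight}. Prime attributes: {Aisle, ExpiryDate, PickerID, SKU, Vendor, Weight}.
Each dependency's left side is a superkey — BCNF holds.

BCNF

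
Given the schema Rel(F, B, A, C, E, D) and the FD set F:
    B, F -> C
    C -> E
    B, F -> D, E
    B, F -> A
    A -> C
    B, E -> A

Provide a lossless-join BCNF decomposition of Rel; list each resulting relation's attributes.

{A, B, D, F}; {A, C}; {C, E}

Candidate key of the original relation: {B, F}.
In {A, B, C, D, E, F}, {C} is not a superkey ({C}⁺ restricted to this set is {C, E}), so split on C -> E into {C, E} and {A, B, C, D, F}.
{C, E} has no BCNF violation.
In {A, B, C, D, F}, {A} is not a superkey ({A}⁺ restricted to this set is {A, C}), so split on A -> C into {A, C} and {A, B, D, F}.
{A, C} has no BCNF violation.
{A, B, D, F} has no BCNF violation.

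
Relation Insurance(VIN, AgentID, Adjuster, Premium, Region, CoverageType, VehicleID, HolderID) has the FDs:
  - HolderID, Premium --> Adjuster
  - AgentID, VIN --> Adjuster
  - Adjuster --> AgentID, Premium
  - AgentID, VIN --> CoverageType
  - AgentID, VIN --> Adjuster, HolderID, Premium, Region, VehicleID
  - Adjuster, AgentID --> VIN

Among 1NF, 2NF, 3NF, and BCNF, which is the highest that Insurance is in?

BCNF

Candidate keys: {Adjuster}, {AgentID, VIN}, {HolderID, Premium}. Prime attributes: {Adjuster, AgentID, HolderID, Premium, VIN}.
Every FD has a superkey on the left, so the relation is in BCNF.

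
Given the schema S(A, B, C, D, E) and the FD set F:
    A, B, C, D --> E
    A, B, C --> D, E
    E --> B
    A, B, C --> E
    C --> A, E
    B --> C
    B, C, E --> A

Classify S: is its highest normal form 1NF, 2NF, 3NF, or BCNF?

BCNF

Candidate keys: {B}, {C}, {E}. Prime attributes: {B, C, E}.
The left-hand side of every FD is a superkey, so BCNF is satisfied.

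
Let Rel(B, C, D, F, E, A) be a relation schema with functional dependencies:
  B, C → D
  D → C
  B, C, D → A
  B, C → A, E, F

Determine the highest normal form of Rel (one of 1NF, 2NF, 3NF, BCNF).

3NF

Candidate keys: {B, C}, {B, D}. Prime attributes: {B, C, D}.
For D → C we have {D}⁺ = {C, D}; {D} is not a superkey, so BCNF fails.
Since {C} ⊆ prime attributes and every other non-superkey FD also has a prime right side, the schema is in 3NF.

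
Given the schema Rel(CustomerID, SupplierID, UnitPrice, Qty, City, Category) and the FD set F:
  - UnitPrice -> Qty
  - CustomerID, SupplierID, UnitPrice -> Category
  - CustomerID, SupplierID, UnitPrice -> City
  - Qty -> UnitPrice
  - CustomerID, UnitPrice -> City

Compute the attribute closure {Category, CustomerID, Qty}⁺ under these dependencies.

{Category, City, CustomerID, Qty, UnitPrice}

Start with {Category, CustomerID, Qty}.
Qty -> UnitPrice applies; add {UnitPrice} → now {Category, CustomerID, Qty, UnitPrice}.
CustomerID, UnitPrice -> City applies; add {City} → now {Category, City, CustomerID, Qty, UnitPrice}.
No further FD applies.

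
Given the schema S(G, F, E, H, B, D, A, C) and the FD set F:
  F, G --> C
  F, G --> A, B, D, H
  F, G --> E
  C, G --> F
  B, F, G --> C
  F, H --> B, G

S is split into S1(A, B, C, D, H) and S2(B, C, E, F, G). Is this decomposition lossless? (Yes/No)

No

Common attributes: {B, C}; their closure is {B, C}.
Neither S1 nor S2 is contained in that closure, so the decomposition is lossy.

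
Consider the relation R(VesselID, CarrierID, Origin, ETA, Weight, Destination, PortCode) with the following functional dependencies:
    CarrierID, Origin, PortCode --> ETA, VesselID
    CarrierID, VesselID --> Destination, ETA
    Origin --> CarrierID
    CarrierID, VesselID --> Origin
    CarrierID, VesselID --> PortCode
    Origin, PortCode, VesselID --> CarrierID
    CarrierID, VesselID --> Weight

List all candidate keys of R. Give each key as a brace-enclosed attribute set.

{CarrierID, VesselID}, {Origin, PortCode}, {Origin, VesselID}

{CarrierID, VesselID}⁺ = {CarrierID, Destination, ETA, Origin, PortCode, VesselID, Weight}, which is every attribute, so {CarrierID, VesselID} is a candidate key.
{Origin, PortCode}⁺ = {CarrierID, Destination, ETA, Origin, PortCode, VesselID, Weight}, which is every attribute, so {Origin, PortCode} is a candidate key.
{Origin, VesselID}⁺ = {CarrierID, Destination, ETA, Origin, PortCode, VesselID, Weight}, which is every attribute, so {Origin, VesselID} is a candidate key.
Any other superkey properly contains one of these, so there are no further candidate keys.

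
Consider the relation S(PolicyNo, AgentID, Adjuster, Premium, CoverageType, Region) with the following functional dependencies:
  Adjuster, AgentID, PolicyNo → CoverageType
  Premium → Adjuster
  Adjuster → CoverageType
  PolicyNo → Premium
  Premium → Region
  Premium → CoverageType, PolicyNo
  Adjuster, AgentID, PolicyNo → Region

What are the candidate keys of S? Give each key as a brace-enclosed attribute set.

No FD produces {AgentID}, so it must be in every candidate key.
{AgentID, PolicyNo} is a candidate key since {AgentID, PolicyNo}⁺ = {Adjuster, AgentID, CoverageType, PolicyNo, Premium, Region} covers every attribute.
{AgentID, Premium} is a candidate key since {AgentID, Premium}⁺ = {Adjuster, AgentID, CoverageType, PolicyNo, Premium, Region} covers every attribute.
Any other superkey properly contains one of these, so there are no further candidate keys.

{AgentID, PolicyNo}, {AgentID, Premium}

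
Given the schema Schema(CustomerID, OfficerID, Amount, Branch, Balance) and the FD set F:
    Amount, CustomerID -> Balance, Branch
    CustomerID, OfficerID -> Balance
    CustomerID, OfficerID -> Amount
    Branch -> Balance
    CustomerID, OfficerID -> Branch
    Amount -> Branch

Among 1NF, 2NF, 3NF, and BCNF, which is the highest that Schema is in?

2NF

Candidate key: {CustomerID, OfficerID}. Prime attributes: {CustomerID, OfficerID}.
Amount, CustomerID -> Balance, Branch breaks BCNF: {Amount, CustomerID}⁺ = {Amount, Balance, Branch, CustomerID}, so {Amount, CustomerID} is not a superkey.
Because {Balance, Branch} are non-prime and the left side of Amount, CustomerID -> Balance, Branch is not a superkey, the relation is not in 3NF.
Checking every proper subset of each key, none determines a non-prime attribute — 2NF is satisfied.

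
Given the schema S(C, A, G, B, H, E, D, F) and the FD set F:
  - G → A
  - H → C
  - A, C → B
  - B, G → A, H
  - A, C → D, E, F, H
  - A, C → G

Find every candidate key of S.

Closure of {A, C} is {A, B, C, D, E, F, G, H}, the whole schema; {A, C} is a candidate key.
Closure of {A, H} is {A, B, C, D, E, F, G, H}, the whole schema; {A, H} is a candidate key.
Closure of {B, G} is {A, B, C, D, E, F, G, H}, the whole schema; {B, G} is a candidate key.
Closure of {C, G} is {A, B, C, D, E, F, G, H}, the whole schema; {C, G} is a candidate key.
Closure of {G, H} is {A, B, C, D, E, F, G, H}, the whole schema; {G, H} is a candidate key.
Any other superkey properly contains one of these, so there are no further candidate keys.

{A, C}, {A, H}, {B, G}, {C, G}, {G, H}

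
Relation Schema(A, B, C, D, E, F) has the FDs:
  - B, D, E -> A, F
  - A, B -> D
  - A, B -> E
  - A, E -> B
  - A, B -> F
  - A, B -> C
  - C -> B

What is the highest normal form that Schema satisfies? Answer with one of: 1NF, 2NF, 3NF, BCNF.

Candidate keys: {A, B}, {A, C}, {A, E}, {B, D, E}, {C, D, E}. Prime attributes: {A, B, C, D, E}.
For C -> B we have {C}⁺ = {B, C}; {C} is not a superkey, so BCNF fails.
Since {B} ⊆ prime attributes and every other non-superkey FD also has a prime right side, the schema is in 3NF.

3NF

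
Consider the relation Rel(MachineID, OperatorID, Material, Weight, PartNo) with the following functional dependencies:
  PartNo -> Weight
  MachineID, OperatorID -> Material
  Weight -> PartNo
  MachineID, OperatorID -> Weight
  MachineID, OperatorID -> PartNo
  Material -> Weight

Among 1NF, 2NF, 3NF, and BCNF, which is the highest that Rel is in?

2NF

Candidate key: {MachineID, OperatorID}. Prime attributes: {MachineID, OperatorID}.
For PartNo -> Weight we have {PartNo}⁺ = {PartNo, Weight}; {PartNo} is not a superkey, so BCNF fails.
Because {Weight} is non-prime and the left side of PartNo -> Weight is not a superkey, the relation is not in 3NF.
No non-prime attribute depends on a proper subset of any candidate key, so 2NF holds.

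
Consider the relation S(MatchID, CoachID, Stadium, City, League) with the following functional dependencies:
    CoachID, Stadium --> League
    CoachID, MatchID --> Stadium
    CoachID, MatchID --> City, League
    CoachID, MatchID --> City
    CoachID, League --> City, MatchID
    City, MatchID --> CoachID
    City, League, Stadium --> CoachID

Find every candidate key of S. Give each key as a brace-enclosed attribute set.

Closure of {City, MatchID} is {City, CoachID, League, MatchID, Stadium}, the whole schema; {City, MatchID} is a candidate key.
Closure of {CoachID, League} is {City, CoachID, League, MatchID, Stadium}, the whole schema; {CoachID, League} is a candidate key.
Closure of {CoachID, MatchID} is {City, CoachID, League, MatchID, Stadium}, the whole schema; {CoachID, MatchID} is a candidate key.
Closure of {CoachID, Stadium} is {City, CoachID, League, MatchID, Stadium}, the whole schema; {CoachID, Stadium} is a candidate key.
Closure of {City, League, Stadium} is {City, CoachID, League, MatchID, Stadium}, the whole schema; {City, League, Stadium} is a candidate key.
These are minimal and exhaustive — every other superkey contains one of them.

{City, League, Stadium}, {City, MatchID}, {CoachID, League}, {CoachID, MatchID}, {CoachID, Stadium}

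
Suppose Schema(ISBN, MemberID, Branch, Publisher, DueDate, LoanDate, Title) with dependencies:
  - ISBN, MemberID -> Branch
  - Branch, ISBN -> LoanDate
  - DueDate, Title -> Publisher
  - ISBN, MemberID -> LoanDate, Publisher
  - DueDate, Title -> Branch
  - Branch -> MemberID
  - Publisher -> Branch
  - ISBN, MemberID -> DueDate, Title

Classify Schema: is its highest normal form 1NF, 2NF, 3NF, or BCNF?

Candidate keys: {Branch, ISBN}, {DueDate, ISBN, Title}, {ISBN, MemberID}, {ISBN, Publisher}. Prime attributes: {Branch, DueDate, ISBN, MemberID, Publisher, Title}.
DueDate, Title -> Publisher: {DueDate, Title}⁺ = {Branch, DueDate, MemberID, Publisher, Title}, which is not all of the attributes, so the left side is not a superkey — BCNF is violated.
Since {Publisher} ⊆ prime attributes and every other non-superkey FD also has a prime right side, the schema is in 3NF.

3NF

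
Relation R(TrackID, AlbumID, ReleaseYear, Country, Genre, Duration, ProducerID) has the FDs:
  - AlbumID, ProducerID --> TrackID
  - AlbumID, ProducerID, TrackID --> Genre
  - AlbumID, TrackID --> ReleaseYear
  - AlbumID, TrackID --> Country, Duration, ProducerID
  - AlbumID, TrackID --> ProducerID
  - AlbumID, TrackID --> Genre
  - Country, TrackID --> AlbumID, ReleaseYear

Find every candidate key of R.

{AlbumID, ProducerID}⁺ = {AlbumID, Country, Duration, Genre, ProducerID, ReleaseYear, TrackID}, which is every attribute, so {AlbumID, ProducerID} is a candidate key.
{AlbumID, TrackID}⁺ = {AlbumID, Country, Duration, Genre, ProducerID, ReleaseYear, TrackID}, which is every attribute, so {AlbumID, TrackID} is a candidate key.
{Country, TrackID}⁺ = {AlbumID, Country, Duration, Genre, ProducerID, ReleaseYear, TrackID}, which is every attribute, so {Country, TrackID} is a candidate key.
Any other superkey properly contains one of these, so there are no further candidate keys.

{AlbumID, ProducerID}, {AlbumID, TrackID}, {Country, TrackID}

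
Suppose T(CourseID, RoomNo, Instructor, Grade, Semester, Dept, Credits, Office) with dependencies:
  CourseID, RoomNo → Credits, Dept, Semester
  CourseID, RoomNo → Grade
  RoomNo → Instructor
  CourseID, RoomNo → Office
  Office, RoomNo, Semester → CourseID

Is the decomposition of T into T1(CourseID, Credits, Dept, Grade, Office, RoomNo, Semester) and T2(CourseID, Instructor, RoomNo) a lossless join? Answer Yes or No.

The shared attributes are {CourseID, RoomNo} and {CourseID, RoomNo}⁺ = {CourseID, Credits, Dept, Grade, Instructor, Office, RoomNo, Semester}.
T1 is contained in that closure, so T1 ∩ T2 → T1 holds and the join is lossless.

Yes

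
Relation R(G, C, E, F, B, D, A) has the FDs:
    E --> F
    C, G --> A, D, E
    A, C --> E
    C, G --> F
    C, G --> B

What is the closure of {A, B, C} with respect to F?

Start with {A, B, C}.
A, C --> E applies; add {E} → now {A, B, C, E}.
E --> F applies; add {F} → now {A, B, C, E, F}.
No further FD applies.

{A, B, C, E, F}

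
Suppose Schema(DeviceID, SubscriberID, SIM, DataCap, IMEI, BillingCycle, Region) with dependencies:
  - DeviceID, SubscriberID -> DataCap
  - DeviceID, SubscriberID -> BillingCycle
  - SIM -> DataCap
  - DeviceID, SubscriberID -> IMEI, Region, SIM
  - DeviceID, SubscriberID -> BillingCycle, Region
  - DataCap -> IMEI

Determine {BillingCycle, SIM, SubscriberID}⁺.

{BillingCycle, DataCap, IMEI, SIM, SubscriberID}

Start with {BillingCycle, SIM, SubscriberID}.
SIM -> DataCap applies; add {DataCap} → now {BillingCycle, DataCap, SIM, SubscriberID}.
DataCap -> IMEI applies; add {IMEI} → now {BillingCycle, DataCap, IMEI, SIM, SubscriberID}.
No further FD applies.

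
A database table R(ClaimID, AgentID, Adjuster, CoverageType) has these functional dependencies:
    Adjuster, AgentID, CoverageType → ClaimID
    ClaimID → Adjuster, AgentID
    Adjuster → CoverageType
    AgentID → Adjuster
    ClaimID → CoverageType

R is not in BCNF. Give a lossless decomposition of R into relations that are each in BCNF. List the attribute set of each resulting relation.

Candidate keys of the original relation: {AgentID}, {ClaimID}.
In {Adjuster, AgentID, ClaimID, CoverageType}, {Adjuster} is not a superkey ({Adjuster}⁺ restricted to this set is {Adjuster, CoverageType}), so split on Adjuster → CoverageType into {Adjuster, CoverageType} and {Adjuster, AgentID, ClaimID}.
{Adjuster, CoverageType} is in BCNF.
{Adjuster, AgentID, ClaimID} is in BCNF.

{Adjuster, AgentID, ClaimID}; {Adjuster, CoverageType}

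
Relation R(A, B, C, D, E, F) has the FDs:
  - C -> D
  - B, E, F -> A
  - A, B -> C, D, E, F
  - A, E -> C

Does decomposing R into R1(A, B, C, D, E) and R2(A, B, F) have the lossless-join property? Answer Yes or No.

Common attributes: {A, B}; their closure is {A, B, C, D, E, F}.
This includes all of R1, so the common attributes are a superkey of R1 — the join is lossless.

Yes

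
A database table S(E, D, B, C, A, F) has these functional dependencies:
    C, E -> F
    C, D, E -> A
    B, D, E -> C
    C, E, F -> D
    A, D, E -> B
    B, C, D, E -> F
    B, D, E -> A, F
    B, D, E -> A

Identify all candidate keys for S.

No FD produces {E}, so it must be in every candidate key.
{C, E}⁺ = {A, B, C, D, E, F} — all of the relation — so {C, E} is a candidate key.
{A, D, E}⁺ = {A, B, C, D, E, F} — all of the relation — so {A, D, E} is a candidate key.
{B, D, E}⁺ = {A, B, C, D, E, F} — all of the relation — so {B, D, E} is a candidate key.
No proper subset of any of these is a key, and no other minimal superkey exists.

{A, D, E}, {B, D, E}, {C, E}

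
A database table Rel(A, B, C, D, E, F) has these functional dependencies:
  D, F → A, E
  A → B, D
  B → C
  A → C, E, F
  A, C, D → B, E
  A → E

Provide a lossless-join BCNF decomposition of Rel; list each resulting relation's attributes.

{A, B, D, E, F}; {B, C}

Candidate keys of the original relation: {A}, {D, F}.
{A, B, C, D, E, F}: {B} determines {B, C} here but is not a superkey — split on B → C, giving {B, C} and {A, B, D, E, F}.
{B, C} has no BCNF violation.
{A, B, D, E, F} has no BCNF violation.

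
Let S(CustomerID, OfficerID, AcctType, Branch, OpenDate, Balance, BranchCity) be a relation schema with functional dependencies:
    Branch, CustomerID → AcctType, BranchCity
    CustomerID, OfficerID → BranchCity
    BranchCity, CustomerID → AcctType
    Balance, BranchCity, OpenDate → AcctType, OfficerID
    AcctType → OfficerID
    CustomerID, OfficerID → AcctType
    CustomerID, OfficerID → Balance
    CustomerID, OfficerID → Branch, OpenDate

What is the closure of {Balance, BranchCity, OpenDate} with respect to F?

Start with {Balance, BranchCity, OpenDate}.
Balance, BranchCity, OpenDate → AcctType, OfficerID applies; add {AcctType, OfficerID} → now {AcctType, Balance, BranchCity, OfficerID, OpenDate}.
No further FD applies.

{AcctType, Balance, BranchCity, OfficerID, OpenDate}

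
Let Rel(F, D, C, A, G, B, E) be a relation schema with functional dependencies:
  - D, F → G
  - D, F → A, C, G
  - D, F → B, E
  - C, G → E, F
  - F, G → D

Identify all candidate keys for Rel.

{C, G}⁺ = {A, B, C, D, E, F, G}, which is every attribute, so {C, G} is a candidate key.
{D, F}⁺ = {A, B, C, D, E, F, G}, which is every attribute, so {D, F} is a candidate key.
{F, G}⁺ = {A, B, C, D, E, F, G}, which is every attribute, so {F, G} is a candidate key.
Any other superkey properly contains one of these, so there are no further candidate keys.

{C, G}, {D, F}, {F, G}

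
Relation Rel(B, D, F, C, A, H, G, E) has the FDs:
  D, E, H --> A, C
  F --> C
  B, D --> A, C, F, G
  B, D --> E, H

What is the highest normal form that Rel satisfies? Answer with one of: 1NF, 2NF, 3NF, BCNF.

2NF

Candidate key: {B, D}. Prime attributes: {B, D}.
For D, E, H --> A, C we have {D, E, H}⁺ = {A, C, D, E, H}; {D, E, H} is not a superkey, so BCNF fails.
Because {A, C} are non-prime and the left side of D, E, H --> A, C is not a superkey, the relation is not in 3NF.
No proper subset of a key has a non-prime attribute in its closure, so there is no partial dependency; 2NF holds.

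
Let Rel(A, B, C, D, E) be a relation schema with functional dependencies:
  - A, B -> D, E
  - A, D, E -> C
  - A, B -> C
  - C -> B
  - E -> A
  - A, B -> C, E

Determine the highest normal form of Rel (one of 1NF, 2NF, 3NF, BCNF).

3NF

Candidate keys: {A, B}, {A, C}, {B, E}, {C, E}, {D, E}. Prime attributes: {A, B, C, D, E}.
C -> B breaks BCNF: {C}⁺ = {B, C}, so {C} is not a superkey.
Since {B} ⊆ prime attributes and every other non-superkey FD also has a prime right side, the schema is in 3NF.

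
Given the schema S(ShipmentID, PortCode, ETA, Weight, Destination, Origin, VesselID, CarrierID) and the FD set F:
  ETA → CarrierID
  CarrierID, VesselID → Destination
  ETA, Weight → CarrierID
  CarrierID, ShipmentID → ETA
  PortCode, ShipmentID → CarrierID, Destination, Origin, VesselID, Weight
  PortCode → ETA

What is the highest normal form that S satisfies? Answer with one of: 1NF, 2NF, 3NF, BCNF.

Candidate key: {PortCode, ShipmentID}. Prime attributes: {PortCode, ShipmentID}.
ETA → CarrierID breaks BCNF: {ETA}⁺ = {CarrierID, ETA}, so {ETA} is not a superkey.
Because {CarrierID} is non-prime and the left side of ETA → CarrierID is not a superkey, the relation is not in 3NF.
Since {PortCode} ⊂ {PortCode, ShipmentID} and {PortCode}⁺ ⊇ {CarrierID, ETA} with {CarrierID, ETA} non-prime, there is a partial dependency; 2NF fails.

1NF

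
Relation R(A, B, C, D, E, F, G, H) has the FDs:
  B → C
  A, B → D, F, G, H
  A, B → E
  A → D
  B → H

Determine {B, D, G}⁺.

{B, C, D, G, H}

Start with {B, D, G}.
B → C applies; add {C} → now {B, C, D, G}.
B → H applies; add {H} → now {B, C, D, G, H}.
No further FD applies.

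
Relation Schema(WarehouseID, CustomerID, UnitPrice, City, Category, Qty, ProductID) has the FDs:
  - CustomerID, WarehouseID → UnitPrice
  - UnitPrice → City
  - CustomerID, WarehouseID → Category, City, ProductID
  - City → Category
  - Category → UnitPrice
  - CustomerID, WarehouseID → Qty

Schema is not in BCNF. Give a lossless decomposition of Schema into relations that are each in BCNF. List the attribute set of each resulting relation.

Candidate key of the original relation: {CustomerID, WarehouseID}.
Within {Category, City, CustomerID, ProductID, Qty, UnitPrice, WarehouseID}: {UnitPrice}⁺ ∩ {Category, City, CustomerID, ProductID, Qty, UnitPrice, WarehouseID} = {Category, City, UnitPrice}, not the whole set, so UnitPrice → Category, City violates BCNF; decompose into {Category, City, UnitPrice} and {CustomerID, ProductID, Qty, UnitPrice, WarehouseID}.
{Category, City, UnitPrice} is in BCNF.
{CustomerID, ProductID, Qty, UnitPrice, WarehouseID} is in BCNF.

{Category, City, UnitPrice}; {CustomerID, ProductID, Qty, UnitPrice, WarehouseID}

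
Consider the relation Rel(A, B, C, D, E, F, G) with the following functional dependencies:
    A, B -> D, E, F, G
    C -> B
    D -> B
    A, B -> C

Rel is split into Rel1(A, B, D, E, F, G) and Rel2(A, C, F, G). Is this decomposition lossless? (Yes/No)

No

The shared attributes are {A, F, G} and {A, F, G}⁺ = {A, F, G}.
The closure covers neither Rel1 nor Rel2 entirely; the join is not lossless.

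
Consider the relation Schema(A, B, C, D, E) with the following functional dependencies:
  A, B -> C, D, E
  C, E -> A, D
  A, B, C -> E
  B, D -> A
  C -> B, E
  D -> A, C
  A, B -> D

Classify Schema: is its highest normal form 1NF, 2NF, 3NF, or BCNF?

BCNF

Candidate keys: {A, B}, {C}, {D}. Prime attributes: {A, B, C, D}.
Each dependency's left side is a superkey — BCNF holds.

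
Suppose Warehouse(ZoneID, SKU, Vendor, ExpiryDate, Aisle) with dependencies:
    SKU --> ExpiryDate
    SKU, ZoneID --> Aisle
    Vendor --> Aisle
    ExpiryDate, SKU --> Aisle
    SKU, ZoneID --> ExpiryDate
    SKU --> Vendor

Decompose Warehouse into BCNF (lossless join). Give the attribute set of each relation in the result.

Candidate key of the original relation: {SKU, ZoneID}.
{Aisle, ExpiryDate, SKU, Vendor, ZoneID}: {SKU} determines {Aisle, ExpiryDate, SKU, Vendor} here but is not a superkey — split on SKU --> Aisle, ExpiryDate, Vendor, giving {Aisle, ExpiryDate, SKU, Vendor} and {SKU, ZoneID}.
{Aisle, ExpiryDate, SKU, Vendor}: {Vendor} determines {Aisle, Vendor} here but is not a superkey — split on Vendor --> Aisle, giving {Aisle, Vendor} and {ExpiryDate, SKU, Vendor}.
{Aisle, Vendor} has no BCNF violation.
{ExpiryDate, SKU, Vendor} has no BCNF violation.
{SKU, ZoneID} has no BCNF violation.

{Aisle, Vendor}; {ExpiryDate, SKU, Vendor}; {SKU, ZoneID}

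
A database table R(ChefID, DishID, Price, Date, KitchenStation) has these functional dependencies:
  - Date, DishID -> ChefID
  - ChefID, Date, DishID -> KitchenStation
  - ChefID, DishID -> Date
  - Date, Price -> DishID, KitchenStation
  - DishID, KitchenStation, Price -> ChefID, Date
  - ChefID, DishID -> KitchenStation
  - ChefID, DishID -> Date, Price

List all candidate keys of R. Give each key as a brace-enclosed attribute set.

{ChefID, DishID}, {Date, DishID}, {Date, Price}, {DishID, KitchenStation, Price}

{ChefID, DishID}⁺ = {ChefID, Date, DishID, KitchenStation, Price} — all of the relation — so {ChefID, DishID} is a candidate key.
{Date, DishID}⁺ = {ChefID, Date, DishID, KitchenStation, Price} — all of the relation — so {Date, DishID} is a candidate key.
{Date, Price}⁺ = {ChefID, Date, DishID, KitchenStation, Price} — all of the relation — so {Date, Price} is a candidate key.
{DishID, KitchenStation, Price}⁺ = {ChefID, Date, DishID, KitchenStation, Price} — all of the relation — so {DishID, KitchenStation, Price} is a candidate key.
These are minimal and exhaustive — every other superkey contains one of them.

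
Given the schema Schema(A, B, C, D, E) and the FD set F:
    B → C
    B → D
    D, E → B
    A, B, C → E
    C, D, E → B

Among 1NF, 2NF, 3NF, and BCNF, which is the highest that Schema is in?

1NF

Candidate keys: {A, B}, {A, D, E}. Prime attributes: {A, B, D, E}.
For B → C we have {B}⁺ = {B, C, D}; {B} is not a superkey, so BCNF fails.
B → C determines the non-prime attribute {C} from a non-superkey — 3NF is violated.
Since {B} ⊂ {A, B} and {B}⁺ ⊇ {C} with {C} non-prime, there is a partial dependency; 2NF fails.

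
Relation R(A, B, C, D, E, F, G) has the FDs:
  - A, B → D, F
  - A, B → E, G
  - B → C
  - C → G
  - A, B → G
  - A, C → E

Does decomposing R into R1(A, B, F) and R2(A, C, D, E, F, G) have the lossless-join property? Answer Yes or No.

No

R1 ∩ R2 = {A, F}; its closure under F is {A, F}.
Neither R1 nor R2 is contained in that closure, so the decomposition is lossy.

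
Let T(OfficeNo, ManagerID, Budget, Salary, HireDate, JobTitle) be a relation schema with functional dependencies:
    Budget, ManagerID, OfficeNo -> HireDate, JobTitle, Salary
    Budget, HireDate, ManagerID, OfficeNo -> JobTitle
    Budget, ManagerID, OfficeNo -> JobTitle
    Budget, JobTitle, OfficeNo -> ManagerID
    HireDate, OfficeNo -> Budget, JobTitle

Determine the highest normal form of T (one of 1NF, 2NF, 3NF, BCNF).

Candidate keys: {Budget, JobTitle, OfficeNo}, {Budget, ManagerID, OfficeNo}, {HireDate, OfficeNo}. Prime attributes: {Budget, HireDate, JobTitle, ManagerID, OfficeNo}.
Each dependency's left side is a superkey — BCNF holds.

BCNF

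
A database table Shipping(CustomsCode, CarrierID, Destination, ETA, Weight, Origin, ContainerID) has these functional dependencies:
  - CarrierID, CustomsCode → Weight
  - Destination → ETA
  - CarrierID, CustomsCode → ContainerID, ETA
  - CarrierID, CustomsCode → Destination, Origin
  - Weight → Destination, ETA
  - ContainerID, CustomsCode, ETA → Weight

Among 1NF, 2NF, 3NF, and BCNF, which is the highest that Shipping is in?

Candidate key: {CarrierID, CustomsCode}. Prime attributes: {CarrierID, CustomsCode}.
Destination → ETA breaks BCNF: {Destination}⁺ = {Destination, ETA}, so {Destination} is not a superkey.
Destination → ETA determines the non-prime attribute {ETA} from a non-superkey — 3NF is violated.
No non-prime attribute depends on a proper subset of any candidate key, so 2NF holds.

2NF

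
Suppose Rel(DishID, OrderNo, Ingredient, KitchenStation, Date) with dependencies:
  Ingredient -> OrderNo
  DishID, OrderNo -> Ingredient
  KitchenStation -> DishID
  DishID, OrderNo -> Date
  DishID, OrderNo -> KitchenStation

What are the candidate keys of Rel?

{DishID, Ingredient}, {DishID, OrderNo}, {Ingredient, KitchenStation}, {KitchenStation, OrderNo}

Closure of {DishID, Ingredient} is {Date, DishID, Ingredient, KitchenStation, OrderNo}, the whole schema; {DishID, Ingredient} is a candidate key.
Closure of {DishID, OrderNo} is {Date, DishID, Ingredient, KitchenStation, OrderNo}, the whole schema; {DishID, OrderNo} is a candidate key.
Closure of {Ingredient, KitchenStation} is {Date, DishID, Ingredient, KitchenStation, OrderNo}, the whole schema; {Ingredient, KitchenStation} is a candidate key.
Closure of {KitchenStation, OrderNo} is {Date, DishID, Ingredient, KitchenStation, OrderNo}, the whole schema; {KitchenStation, OrderNo} is a candidate key.
No proper subset of any of these is a key, and no other minimal superkey exists.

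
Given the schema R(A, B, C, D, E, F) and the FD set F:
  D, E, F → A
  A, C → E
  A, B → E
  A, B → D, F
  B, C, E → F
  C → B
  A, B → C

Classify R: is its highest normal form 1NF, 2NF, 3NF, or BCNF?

3NF

Candidate keys: {A, B}, {A, C}, {B, D, E, F}, {C, D, E}. Prime attributes: {A, B, C, D, E, F}.
D, E, F → A: {D, E, F}⁺ = {A, D, E, F}, which is not all of the attributes, so the left side is not a superkey — BCNF is violated.
But every attribute on its right side ({A}) is prime, and the same holds for every other non-superkey FD, so 3NF still holds.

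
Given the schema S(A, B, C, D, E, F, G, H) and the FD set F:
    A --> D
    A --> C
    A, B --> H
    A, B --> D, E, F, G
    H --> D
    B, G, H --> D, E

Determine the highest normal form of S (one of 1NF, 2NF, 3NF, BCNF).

1NF

Candidate key: {A, B}. Prime attributes: {A, B}.
For A --> D we have {A}⁺ = {A, C, D}; {A} is not a superkey, so BCNF fails.
Because {D} is non-prime and the left side of A --> D is not a superkey, the relation is not in 3NF.
The proper key subset {A} of {A, B} determines non-prime {C, D}, so the relation is not even in 2NF.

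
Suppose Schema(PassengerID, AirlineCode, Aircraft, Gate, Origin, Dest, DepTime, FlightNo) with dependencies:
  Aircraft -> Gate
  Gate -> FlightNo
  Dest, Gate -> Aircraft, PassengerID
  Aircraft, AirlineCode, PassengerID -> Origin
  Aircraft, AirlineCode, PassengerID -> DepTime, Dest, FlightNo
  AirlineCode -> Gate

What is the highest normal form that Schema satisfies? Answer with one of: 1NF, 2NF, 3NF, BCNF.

1NF

Candidate keys: {Aircraft, AirlineCode, PassengerID}, {AirlineCode, Dest}. Prime attributes: {Aircraft, AirlineCode, Dest, PassengerID}.
Aircraft -> Gate breaks BCNF: {Aircraft}⁺ = {Aircraft, FlightNo, Gate}, so {Aircraft} is not a superkey.
Aircraft -> Gate has non-prime {Gate} on the right and a non-superkey on the left, so 3NF fails.
The proper key subset {AirlineCode} of {AirlineCode, Dest} determines non-prime {FlightNo, Gate}, so the relation is not even in 2NF.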